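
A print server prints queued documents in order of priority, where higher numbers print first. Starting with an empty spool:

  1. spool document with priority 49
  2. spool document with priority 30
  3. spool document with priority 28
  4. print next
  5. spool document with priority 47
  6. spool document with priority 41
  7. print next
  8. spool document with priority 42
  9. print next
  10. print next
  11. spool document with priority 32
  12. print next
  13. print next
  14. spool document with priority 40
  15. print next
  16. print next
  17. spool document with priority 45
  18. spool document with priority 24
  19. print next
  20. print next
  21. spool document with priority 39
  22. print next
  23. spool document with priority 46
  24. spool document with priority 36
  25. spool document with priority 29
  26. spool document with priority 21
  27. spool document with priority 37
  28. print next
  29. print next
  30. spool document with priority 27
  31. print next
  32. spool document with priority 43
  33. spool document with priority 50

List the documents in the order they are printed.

insert 49 → {49}
insert 30 → {49, 30}
insert 28 → {49, 30, 28}
print next → 49; now {30, 28}
insert 47 → {47, 30, 28}
insert 41 → {47, 41, 30, 28}
print next → 47; now {41, 30, 28}
insert 42 → {42, 41, 30, 28}
print next → 42; now {41, 30, 28}
print next → 41; now {30, 28}
insert 32 → {32, 30, 28}
print next → 32; now {30, 28}
print next → 30; now {28}
insert 40 → {40, 28}
print next → 40; now {28}
print next → 28; now {}
insert 45 → {45}
insert 24 → {45, 24}
print next → 45; now {24}
print next → 24; now {}
insert 39 → {39}
print next → 39; now {}
insert 46 → {46}
insert 36 → {46, 36}
insert 29 → {46, 36, 29}
insert 21 → {46, 36, 29, 21}
insert 37 → {46, 37, 36, 29, 21}
print next → 46; now {37, 36, 29, 21}
print next → 37; now {36, 29, 21}
insert 27 → {36, 29, 27, 21}
print next → 36; now {29, 27, 21}
insert 43 → {43, 29, 27, 21}
insert 50 → {50, 43, 29, 27, 21}

49, 47, 42, 41, 32, 30, 40, 28, 45, 24, 39, 46, 37, 36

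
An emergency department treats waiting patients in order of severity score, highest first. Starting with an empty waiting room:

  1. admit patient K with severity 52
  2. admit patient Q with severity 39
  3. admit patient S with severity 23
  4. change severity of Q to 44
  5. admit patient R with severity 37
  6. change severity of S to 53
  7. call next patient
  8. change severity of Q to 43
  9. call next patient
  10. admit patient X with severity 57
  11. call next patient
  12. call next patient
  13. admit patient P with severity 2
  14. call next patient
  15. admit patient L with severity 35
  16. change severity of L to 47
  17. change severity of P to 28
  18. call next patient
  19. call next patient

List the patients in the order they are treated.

[S, K, X, Q, R, L, P]

add K (severity 52) → {K:52}
add Q (severity 39) → {K:52, Q:39}
add S (severity 23) → {K:52, Q:39, S:23}
update Q to severity 44 → {K:52, Q:44, S:23}
add R (severity 37) → {K:52, Q:44, R:37, S:23}
update S to severity 53 → {S:53, K:52, Q:44, R:37}
call next patient → S; now {K:52, Q:44, R:37}
update Q to severity 43 → {K:52, Q:43, R:37}
call next patient → K; now {Q:43, R:37}
add X (severity 57) → {X:57, Q:43, R:37}
call next patient → X; now {Q:43, R:37}
call next patient → Q; now {R:37}
add P (severity 2) → {R:37, P:2}
call next patient → R; now {P:2}
add L (severity 35) → {L:35, P:2}
update L to severity 47 → {L:47, P:2}
update P to severity 28 → {L:47, P:28}
call next patient → L; now {P:28}
call next patient → P; now {}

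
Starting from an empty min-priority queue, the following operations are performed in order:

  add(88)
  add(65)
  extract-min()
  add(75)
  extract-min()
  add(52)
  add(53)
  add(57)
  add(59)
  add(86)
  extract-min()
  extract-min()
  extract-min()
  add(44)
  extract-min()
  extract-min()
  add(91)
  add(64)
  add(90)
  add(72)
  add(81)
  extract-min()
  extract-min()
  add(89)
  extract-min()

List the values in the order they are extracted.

[65, 75, 52, 53, 57, 44, 59, 64, 72, 81]

insert 88 → {88}
insert 65 → {65, 88}
extract-min → 65; now {88}
insert 75 → {75, 88}
extract-min → 75; now {88}
insert 52 → {52, 88}
insert 53 → {52, 53, 88}
insert 57 → {52, 53, 57, 88}
insert 59 → {52, 53, 57, 59, 88}
insert 86 → {52, 53, 57, 59, 86, 88}
extract-min → 52; now {53, 57, 59, 86, 88}
extract-min → 53; now {57, 59, 86, 88}
extract-min → 57; now {59, 86, 88}
insert 44 → {44, 59, 86, 88}
extract-min → 44; now {59, 86, 88}
extract-min → 59; now {86, 88}
insert 91 → {86, 88, 91}
insert 64 → {64, 86, 88, 91}
insert 90 → {64, 86, 88, 90, 91}
insert 72 → {64, 72, 86, 88, 90, 91}
insert 81 → {64, 72, 81, 86, 88, 90, 91}
extract-min → 64; now {72, 81, 86, 88, 90, 91}
extract-min → 72; now {81, 86, 88, 90, 91}
insert 89 → {81, 86, 88, 89, 90, 91}
extract-min → 81; now {86, 88, 89, 90, 91}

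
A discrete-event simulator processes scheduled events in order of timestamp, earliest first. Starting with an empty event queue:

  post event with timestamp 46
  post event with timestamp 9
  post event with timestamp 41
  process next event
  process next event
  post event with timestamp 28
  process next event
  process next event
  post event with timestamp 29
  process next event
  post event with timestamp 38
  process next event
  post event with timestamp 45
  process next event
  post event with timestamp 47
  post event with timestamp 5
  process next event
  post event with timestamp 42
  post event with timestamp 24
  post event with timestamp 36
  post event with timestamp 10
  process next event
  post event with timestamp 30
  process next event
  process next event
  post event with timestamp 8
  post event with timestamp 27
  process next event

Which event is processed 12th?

8

insert 46 → {46}
insert 9 → {9, 46}
insert 41 → {9, 41, 46}
process next event → 9; now {41, 46}
process next event → 41; now {46}
insert 28 → {28, 46}
process next event → 28; now {46}
process next event → 46; now {}
insert 29 → {29}
process next event → 29; now {}
insert 38 → {38}
process next event → 38; now {}
insert 45 → {45}
process next event → 45; now {}
insert 47 → {47}
insert 5 → {5, 47}
process next event → 5; now {47}
insert 42 → {42, 47}
insert 24 → {24, 42, 47}
insert 36 → {24, 36, 42, 47}
insert 10 → {10, 24, 36, 42, 47}
process next event → 10; now {24, 36, 42, 47}
insert 30 → {24, 30, 36, 42, 47}
process next event → 24; now {30, 36, 42, 47}
process next event → 30; now {36, 42, 47}
insert 8 → {8, 36, 42, 47}
insert 27 → {8, 27, 36, 42, 47}
process next event → 8; now {27, 36, 42, 47}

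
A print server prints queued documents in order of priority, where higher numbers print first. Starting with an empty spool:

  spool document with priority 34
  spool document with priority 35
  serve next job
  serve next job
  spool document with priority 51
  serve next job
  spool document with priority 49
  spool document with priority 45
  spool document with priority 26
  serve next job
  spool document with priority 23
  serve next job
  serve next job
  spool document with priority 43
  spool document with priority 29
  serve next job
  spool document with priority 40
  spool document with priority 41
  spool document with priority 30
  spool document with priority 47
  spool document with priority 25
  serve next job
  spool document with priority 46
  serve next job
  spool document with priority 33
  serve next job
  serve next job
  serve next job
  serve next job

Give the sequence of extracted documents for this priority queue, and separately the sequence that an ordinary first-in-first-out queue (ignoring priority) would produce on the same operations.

insert 34 → {34}
insert 35 → {35, 34}
serve next job → 35; now {34}
serve next job → 34; now {}
insert 51 → {51}
serve next job → 51; now {}
insert 49 → {49}
insert 45 → {49, 45}
insert 26 → {49, 45, 26}
serve next job → 49; now {45, 26}
insert 23 → {45, 26, 23}
serve next job → 45; now {26, 23}
serve next job → 26; now {23}
insert 43 → {43, 23}
insert 29 → {43, 29, 23}
serve next job → 43; now {29, 23}
insert 40 → {40, 29, 23}
insert 41 → {41, 40, 29, 23}
insert 30 → {41, 40, 30, 29, 23}
insert 47 → {47, 41, 40, 30, 29, 23}
insert 25 → {47, 41, 40, 30, 29, 25, 23}
serve next job → 47; now {41, 40, 30, 29, 25, 23}
insert 46 → {46, 41, 40, 30, 29, 25, 23}
serve next job → 46; now {41, 40, 30, 29, 25, 23}
insert 33 → {41, 40, 33, 30, 29, 25, 23}
serve next job → 41; now {40, 33, 30, 29, 25, 23}
serve next job → 40; now {33, 30, 29, 25, 23}
serve next job → 33; now {30, 29, 25, 23}
serve next job → 30; now {29, 25, 23}

priority queue: 35 → 34 → 51 → 49 → 45 → 26 → 43 → 47 → 46 → 41 → 40 → 33 → 30; FIFO queue: 34 → 35 → 51 → 49 → 45 → 26 → 23 → 43 → 29 → 40 → 41 → 30 → 47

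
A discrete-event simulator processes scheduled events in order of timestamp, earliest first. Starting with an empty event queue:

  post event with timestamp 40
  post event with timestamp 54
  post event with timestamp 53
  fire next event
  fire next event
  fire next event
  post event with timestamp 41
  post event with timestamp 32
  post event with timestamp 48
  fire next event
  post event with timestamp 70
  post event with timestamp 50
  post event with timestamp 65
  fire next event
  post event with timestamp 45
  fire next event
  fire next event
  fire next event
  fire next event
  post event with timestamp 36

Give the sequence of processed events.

insert 40 → {40}
insert 54 → {40, 54}
insert 53 → {40, 53, 54}
fire next event → 40; now {53, 54}
fire next event → 53; now {54}
fire next event → 54; now {}
insert 41 → {41}
insert 32 → {32, 41}
insert 48 → {32, 41, 48}
fire next event → 32; now {41, 48}
insert 70 → {41, 48, 70}
insert 50 → {41, 48, 50, 70}
insert 65 → {41, 48, 50, 65, 70}
fire next event → 41; now {48, 50, 65, 70}
insert 45 → {45, 48, 50, 65, 70}
fire next event → 45; now {48, 50, 65, 70}
fire next event → 48; now {50, 65, 70}
fire next event → 50; now {65, 70}
fire next event → 65; now {70}
insert 36 → {36, 70}

40, 53, 54, 32, 41, 45, 48, 50, 65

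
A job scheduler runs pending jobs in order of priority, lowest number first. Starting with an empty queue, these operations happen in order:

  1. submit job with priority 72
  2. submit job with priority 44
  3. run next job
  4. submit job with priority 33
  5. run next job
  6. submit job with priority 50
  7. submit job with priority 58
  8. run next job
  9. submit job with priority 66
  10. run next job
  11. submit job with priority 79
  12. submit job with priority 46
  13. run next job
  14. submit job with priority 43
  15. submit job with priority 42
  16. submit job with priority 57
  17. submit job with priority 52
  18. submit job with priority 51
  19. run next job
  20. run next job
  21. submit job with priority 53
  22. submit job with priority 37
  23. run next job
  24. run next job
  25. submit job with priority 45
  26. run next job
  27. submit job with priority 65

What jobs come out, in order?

[44, 33, 50, 58, 46, 42, 43, 37, 51, 45]

insert 72 → {72}
insert 44 → {44, 72}
run next job → 44; now {72}
insert 33 → {33, 72}
run next job → 33; now {72}
insert 50 → {50, 72}
insert 58 → {50, 58, 72}
run next job → 50; now {58, 72}
insert 66 → {58, 66, 72}
run next job → 58; now {66, 72}
insert 79 → {66, 72, 79}
insert 46 → {46, 66, 72, 79}
run next job → 46; now {66, 72, 79}
insert 43 → {43, 66, 72, 79}
insert 42 → {42, 43, 66, 72, 79}
insert 57 → {42, 43, 57, 66, 72, 79}
insert 52 → {42, 43, 52, 57, 66, 72, 79}
insert 51 → {42, 43, 51, 52, 57, 66, 72, 79}
run next job → 42; now {43, 51, 52, 57, 66, 72, 79}
run next job → 43; now {51, 52, 57, 66, 72, 79}
insert 53 → {51, 52, 53, 57, 66, 72, 79}
insert 37 → {37, 51, 52, 53, 57, 66, 72, 79}
run next job → 37; now {51, 52, 53, 57, 66, 72, 79}
run next job → 51; now {52, 53, 57, 66, 72, 79}
insert 45 → {45, 52, 53, 57, 66, 72, 79}
run next job → 45; now {52, 53, 57, 66, 72, 79}
insert 65 → {52, 53, 57, 65, 66, 72, 79}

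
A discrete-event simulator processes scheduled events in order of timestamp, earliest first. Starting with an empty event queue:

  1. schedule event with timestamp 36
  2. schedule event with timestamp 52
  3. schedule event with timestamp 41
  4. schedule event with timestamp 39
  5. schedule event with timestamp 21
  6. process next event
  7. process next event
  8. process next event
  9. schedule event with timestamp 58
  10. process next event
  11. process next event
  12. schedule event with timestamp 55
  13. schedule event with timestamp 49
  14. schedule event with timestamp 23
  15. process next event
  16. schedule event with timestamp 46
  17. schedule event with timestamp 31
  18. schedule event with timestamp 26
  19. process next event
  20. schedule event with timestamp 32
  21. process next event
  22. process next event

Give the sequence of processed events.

21 → 36 → 39 → 41 → 52 → 23 → 26 → 31 → 32

insert 36 → {36}
insert 52 → {36, 52}
insert 41 → {36, 41, 52}
insert 39 → {36, 39, 41, 52}
insert 21 → {21, 36, 39, 41, 52}
process next event → 21; now {36, 39, 41, 52}
process next event → 36; now {39, 41, 52}
process next event → 39; now {41, 52}
insert 58 → {41, 52, 58}
process next event → 41; now {52, 58}
process next event → 52; now {58}
insert 55 → {55, 58}
insert 49 → {49, 55, 58}
insert 23 → {23, 49, 55, 58}
process next event → 23; now {49, 55, 58}
insert 46 → {46, 49, 55, 58}
insert 31 → {31, 46, 49, 55, 58}
insert 26 → {26, 31, 46, 49, 55, 58}
process next event → 26; now {31, 46, 49, 55, 58}
insert 32 → {31, 32, 46, 49, 55, 58}
process next event → 31; now {32, 46, 49, 55, 58}
process next event → 32; now {46, 49, 55, 58}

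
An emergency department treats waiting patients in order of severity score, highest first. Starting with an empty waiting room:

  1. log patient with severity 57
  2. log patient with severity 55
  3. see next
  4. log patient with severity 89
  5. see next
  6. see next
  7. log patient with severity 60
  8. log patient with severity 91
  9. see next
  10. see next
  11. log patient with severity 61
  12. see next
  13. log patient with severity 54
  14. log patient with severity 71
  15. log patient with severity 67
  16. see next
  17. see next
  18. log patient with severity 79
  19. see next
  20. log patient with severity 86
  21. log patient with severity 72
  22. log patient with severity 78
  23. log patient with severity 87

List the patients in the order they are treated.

insert 57 → {57}
insert 55 → {57, 55}
see next → 57; now {55}
insert 89 → {89, 55}
see next → 89; now {55}
see next → 55; now {}
insert 60 → {60}
insert 91 → {91, 60}
see next → 91; now {60}
see next → 60; now {}
insert 61 → {61}
see next → 61; now {}
insert 54 → {54}
insert 71 → {71, 54}
insert 67 → {71, 67, 54}
see next → 71; now {67, 54}
see next → 67; now {54}
insert 79 → {79, 54}
see next → 79; now {54}
insert 86 → {86, 54}
insert 72 → {86, 72, 54}
insert 78 → {86, 78, 72, 54}
insert 87 → {87, 86, 78, 72, 54}

57 → 89 → 55 → 91 → 60 → 61 → 71 → 67 → 79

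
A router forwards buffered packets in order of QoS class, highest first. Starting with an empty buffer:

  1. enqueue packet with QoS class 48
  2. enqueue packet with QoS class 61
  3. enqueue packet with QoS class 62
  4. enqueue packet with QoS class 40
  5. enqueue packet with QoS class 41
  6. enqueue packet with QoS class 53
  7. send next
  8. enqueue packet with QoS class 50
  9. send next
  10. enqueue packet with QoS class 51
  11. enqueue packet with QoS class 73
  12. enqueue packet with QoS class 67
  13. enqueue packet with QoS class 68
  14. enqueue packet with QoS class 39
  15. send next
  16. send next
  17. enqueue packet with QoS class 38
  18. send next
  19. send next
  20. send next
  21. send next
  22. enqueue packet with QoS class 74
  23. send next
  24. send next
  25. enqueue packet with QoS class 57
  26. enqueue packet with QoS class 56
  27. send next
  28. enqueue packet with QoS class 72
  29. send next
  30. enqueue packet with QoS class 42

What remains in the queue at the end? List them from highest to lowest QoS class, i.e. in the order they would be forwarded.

insert 48 → {48}
insert 61 → {61, 48}
insert 62 → {62, 61, 48}
insert 40 → {62, 61, 48, 40}
insert 41 → {62, 61, 48, 41, 40}
insert 53 → {62, 61, 53, 48, 41, 40}
send next → 62; now {61, 53, 48, 41, 40}
insert 50 → {61, 53, 50, 48, 41, 40}
send next → 61; now {53, 50, 48, 41, 40}
insert 51 → {53, 51, 50, 48, 41, 40}
insert 73 → {73, 53, 51, 50, 48, 41, 40}
insert 67 → {73, 67, 53, 51, 50, 48, 41, 40}
insert 68 → {73, 68, 67, 53, 51, 50, 48, 41, 40}
insert 39 → {73, 68, 67, 53, 51, 50, 48, 41, 40, 39}
send next → 73; now {68, 67, 53, 51, 50, 48, 41, 40, 39}
send next → 68; now {67, 53, 51, 50, 48, 41, 40, 39}
insert 38 → {67, 53, 51, 50, 48, 41, 40, 39, 38}
send next → 67; now {53, 51, 50, 48, 41, 40, 39, 38}
send next → 53; now {51, 50, 48, 41, 40, 39, 38}
send next → 51; now {50, 48, 41, 40, 39, 38}
send next → 50; now {48, 41, 40, 39, 38}
insert 74 → {74, 48, 41, 40, 39, 38}
send next → 74; now {48, 41, 40, 39, 38}
send next → 48; now {41, 40, 39, 38}
insert 57 → {57, 41, 40, 39, 38}
insert 56 → {57, 56, 41, 40, 39, 38}
send next → 57; now {56, 41, 40, 39, 38}
insert 72 → {72, 56, 41, 40, 39, 38}
send next → 72; now {56, 41, 40, 39, 38}
insert 42 → {56, 42, 41, 40, 39, 38}

[56, 42, 41, 40, 39, 38]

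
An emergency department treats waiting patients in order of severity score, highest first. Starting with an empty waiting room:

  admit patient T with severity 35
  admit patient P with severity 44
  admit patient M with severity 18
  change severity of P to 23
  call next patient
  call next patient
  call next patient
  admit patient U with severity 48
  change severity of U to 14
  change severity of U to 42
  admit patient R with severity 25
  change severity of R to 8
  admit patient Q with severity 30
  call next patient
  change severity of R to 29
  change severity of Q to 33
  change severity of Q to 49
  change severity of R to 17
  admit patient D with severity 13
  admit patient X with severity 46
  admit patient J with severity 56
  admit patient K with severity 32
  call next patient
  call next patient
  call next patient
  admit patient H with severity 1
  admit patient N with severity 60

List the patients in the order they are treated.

T → P → M → U → J → Q → X

add T (severity 35) → {T:35}
add P (severity 44) → {P:44, T:35}
add M (severity 18) → {P:44, T:35, M:18}
update P to severity 23 → {T:35, P:23, M:18}
call next patient → T; now {P:23, M:18}
call next patient → P; now {M:18}
call next patient → M; now {}
add U (severity 48) → {U:48}
update U to severity 14 → {U:14}
update U to severity 42 → {U:42}
add R (severity 25) → {U:42, R:25}
update R to severity 8 → {U:42, R:8}
add Q (severity 30) → {U:42, Q:30, R:8}
call next patient → U; now {Q:30, R:8}
update R to severity 29 → {Q:30, R:29}
update Q to severity 33 → {Q:33, R:29}
update Q to severity 49 → {Q:49, R:29}
update R to severity 17 → {Q:49, R:17}
add D (severity 13) → {Q:49, R:17, D:13}
add X (severity 46) → {Q:49, X:46, R:17, D:13}
add J (severity 56) → {J:56, Q:49, X:46, R:17, D:13}
add K (severity 32) → {J:56, Q:49, X:46, K:32, R:17, D:13}
call next patient → J; now {Q:49, X:46, K:32, R:17, D:13}
call next patient → Q; now {X:46, K:32, R:17, D:13}
call next patient → X; now {K:32, R:17, D:13}
add H (severity 1) → {K:32, R:17, D:13, H:1}
add N (severity 60) → {N:60, K:32, R:17, D:13, H:1}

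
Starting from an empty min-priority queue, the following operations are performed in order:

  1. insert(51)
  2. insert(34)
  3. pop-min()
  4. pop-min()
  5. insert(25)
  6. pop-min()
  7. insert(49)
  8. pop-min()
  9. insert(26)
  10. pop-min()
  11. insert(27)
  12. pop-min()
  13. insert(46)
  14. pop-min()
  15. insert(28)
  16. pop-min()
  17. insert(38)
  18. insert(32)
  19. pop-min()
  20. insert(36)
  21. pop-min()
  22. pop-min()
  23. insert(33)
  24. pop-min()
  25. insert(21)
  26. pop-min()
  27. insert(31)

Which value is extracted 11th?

insert 51 → {51}
insert 34 → {34, 51}
pop-min → 34; now {51}
pop-min → 51; now {}
insert 25 → {25}
pop-min → 25; now {}
insert 49 → {49}
pop-min → 49; now {}
insert 26 → {26}
pop-min → 26; now {}
insert 27 → {27}
pop-min → 27; now {}
insert 46 → {46}
pop-min → 46; now {}
insert 28 → {28}
pop-min → 28; now {}
insert 38 → {38}
insert 32 → {32, 38}
pop-min → 32; now {38}
insert 36 → {36, 38}
pop-min → 36; now {38}
pop-min → 38; now {}
insert 33 → {33}
pop-min → 33; now {}
insert 21 → {21}
pop-min → 21; now {}
insert 31 → {31}

38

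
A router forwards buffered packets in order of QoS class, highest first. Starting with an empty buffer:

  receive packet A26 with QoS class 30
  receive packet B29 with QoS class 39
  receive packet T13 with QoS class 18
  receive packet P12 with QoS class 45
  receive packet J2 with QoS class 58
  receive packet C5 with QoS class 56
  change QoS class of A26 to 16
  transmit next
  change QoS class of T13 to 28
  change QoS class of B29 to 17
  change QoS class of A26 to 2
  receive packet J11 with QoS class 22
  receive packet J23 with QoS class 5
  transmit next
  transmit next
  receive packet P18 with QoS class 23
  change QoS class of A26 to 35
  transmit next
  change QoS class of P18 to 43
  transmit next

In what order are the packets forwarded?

J2, C5, P12, A26, P18

add A26 (QoS class 30) → {A26:30}
add B29 (QoS class 39) → {B29:39, A26:30}
add T13 (QoS class 18) → {B29:39, A26:30, T13:18}
add P12 (QoS class 45) → {P12:45, B29:39, A26:30, T13:18}
add J2 (QoS class 58) → {J2:58, P12:45, B29:39, A26:30, T13:18}
add C5 (QoS class 56) → {J2:58, C5:56, P12:45, B29:39, A26:30, T13:18}
update A26 to QoS class 16 → {J2:58, C5:56, P12:45, B29:39, T13:18, A26:16}
transmit next → J2; now {C5:56, P12:45, B29:39, T13:18, A26:16}
update T13 to QoS class 28 → {C5:56, P12:45, B29:39, T13:28, A26:16}
update B29 to QoS class 17 → {C5:56, P12:45, T13:28, B29:17, A26:16}
update A26 to QoS class 2 → {C5:56, P12:45, T13:28, B29:17, A26:2}
add J11 (QoS class 22) → {C5:56, P12:45, T13:28, J11:22, B29:17, A26:2}
add J23 (QoS class 5) → {C5:56, P12:45, T13:28, J11:22, B29:17, J23:5, A26:2}
transmit next → C5; now {P12:45, T13:28, J11:22, B29:17, J23:5, A26:2}
transmit next → P12; now {T13:28, J11:22, B29:17, J23:5, A26:2}
add P18 (QoS class 23) → {T13:28, P18:23, J11:22, B29:17, J23:5, A26:2}
update A26 to QoS class 35 → {A26:35, T13:28, P18:23, J11:22, B29:17, J23:5}
transmit next → A26; now {T13:28, P18:23, J11:22, B29:17, J23:5}
update P18 to QoS class 43 → {P18:43, T13:28, J11:22, B29:17, J23:5}
transmit next → P18; now {T13:28, J11:22, B29:17, J23:5}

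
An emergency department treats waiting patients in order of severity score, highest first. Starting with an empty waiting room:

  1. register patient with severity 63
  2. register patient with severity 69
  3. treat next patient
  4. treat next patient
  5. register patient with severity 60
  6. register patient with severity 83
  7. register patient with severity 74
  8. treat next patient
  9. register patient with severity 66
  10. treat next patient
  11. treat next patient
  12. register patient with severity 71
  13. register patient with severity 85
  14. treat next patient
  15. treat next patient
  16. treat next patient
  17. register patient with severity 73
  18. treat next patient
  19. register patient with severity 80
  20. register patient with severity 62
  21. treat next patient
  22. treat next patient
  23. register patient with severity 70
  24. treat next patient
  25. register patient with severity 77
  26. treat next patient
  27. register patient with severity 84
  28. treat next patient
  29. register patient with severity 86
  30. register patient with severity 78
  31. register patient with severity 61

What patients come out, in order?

insert 63 → {63}
insert 69 → {69, 63}
treat next patient → 69; now {63}
treat next patient → 63; now {}
insert 60 → {60}
insert 83 → {83, 60}
insert 74 → {83, 74, 60}
treat next patient → 83; now {74, 60}
insert 66 → {74, 66, 60}
treat next patient → 74; now {66, 60}
treat next patient → 66; now {60}
insert 71 → {71, 60}
insert 85 → {85, 71, 60}
treat next patient → 85; now {71, 60}
treat next patient → 71; now {60}
treat next patient → 60; now {}
insert 73 → {73}
treat next patient → 73; now {}
insert 80 → {80}
insert 62 → {80, 62}
treat next patient → 80; now {62}
treat next patient → 62; now {}
insert 70 → {70}
treat next patient → 70; now {}
insert 77 → {77}
treat next patient → 77; now {}
insert 84 → {84}
treat next patient → 84; now {}
insert 86 → {86}
insert 78 → {86, 78}
insert 61 → {86, 78, 61}

69 → 63 → 83 → 74 → 66 → 85 → 71 → 60 → 73 → 80 → 62 → 70 → 77 → 84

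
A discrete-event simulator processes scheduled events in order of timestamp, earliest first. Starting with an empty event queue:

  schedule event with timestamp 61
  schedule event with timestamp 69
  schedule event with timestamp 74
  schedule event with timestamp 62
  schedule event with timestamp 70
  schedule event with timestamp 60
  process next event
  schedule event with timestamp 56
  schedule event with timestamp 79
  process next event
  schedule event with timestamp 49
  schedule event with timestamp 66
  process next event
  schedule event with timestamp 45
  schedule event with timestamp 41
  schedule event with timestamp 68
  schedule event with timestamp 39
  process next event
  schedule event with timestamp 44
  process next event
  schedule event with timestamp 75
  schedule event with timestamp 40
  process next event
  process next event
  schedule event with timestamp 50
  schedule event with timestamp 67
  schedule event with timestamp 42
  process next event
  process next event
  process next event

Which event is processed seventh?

insert 61 → {61}
insert 69 → {61, 69}
insert 74 → {61, 69, 74}
insert 62 → {61, 62, 69, 74}
insert 70 → {61, 62, 69, 70, 74}
insert 60 → {60, 61, 62, 69, 70, 74}
process next event → 60; now {61, 62, 69, 70, 74}
insert 56 → {56, 61, 62, 69, 70, 74}
insert 79 → {56, 61, 62, 69, 70, 74, 79}
process next event → 56; now {61, 62, 69, 70, 74, 79}
insert 49 → {49, 61, 62, 69, 70, 74, 79}
insert 66 → {49, 61, 62, 66, 69, 70, 74, 79}
process next event → 49; now {61, 62, 66, 69, 70, 74, 79}
insert 45 → {45, 61, 62, 66, 69, 70, 74, 79}
insert 41 → {41, 45, 61, 62, 66, 69, 70, 74, 79}
insert 68 → {41, 45, 61, 62, 66, 68, 69, 70, 74, 79}
insert 39 → {39, 41, 45, 61, 62, 66, 68, 69, 70, 74, 79}
process next event → 39; now {41, 45, 61, 62, 66, 68, 69, 70, 74, 79}
insert 44 → {41, 44, 45, 61, 62, 66, 68, 69, 70, 74, 79}
process next event → 41; now {44, 45, 61, 62, 66, 68, 69, 70, 74, 79}
insert 75 → {44, 45, 61, 62, 66, 68, 69, 70, 74, 75, 79}
insert 40 → {40, 44, 45, 61, 62, 66, 68, 69, 70, 74, 75, 79}
process next event → 40; now {44, 45, 61, 62, 66, 68, 69, 70, 74, 75, 79}
process next event → 44; now {45, 61, 62, 66, 68, 69, 70, 74, 75, 79}
insert 50 → {45, 50, 61, 62, 66, 68, 69, 70, 74, 75, 79}
insert 67 → {45, 50, 61, 62, 66, 67, 68, 69, 70, 74, 75, 79}
insert 42 → {42, 45, 50, 61, 62, 66, 67, 68, 69, 70, 74, 75, 79}
process next event → 42; now {45, 50, 61, 62, 66, 67, 68, 69, 70, 74, 75, 79}
process next event → 45; now {50, 61, 62, 66, 67, 68, 69, 70, 74, 75, 79}
process next event → 50; now {61, 62, 66, 67, 68, 69, 70, 74, 75, 79}

44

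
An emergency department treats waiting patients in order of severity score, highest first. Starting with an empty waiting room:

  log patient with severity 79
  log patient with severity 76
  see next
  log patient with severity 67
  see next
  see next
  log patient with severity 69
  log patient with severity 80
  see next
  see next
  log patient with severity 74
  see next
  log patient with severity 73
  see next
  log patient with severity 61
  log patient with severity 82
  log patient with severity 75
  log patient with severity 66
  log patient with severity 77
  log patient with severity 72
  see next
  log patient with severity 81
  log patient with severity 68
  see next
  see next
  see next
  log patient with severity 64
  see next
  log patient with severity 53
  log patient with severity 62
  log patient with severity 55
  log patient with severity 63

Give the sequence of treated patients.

79, 76, 67, 80, 69, 74, 73, 82, 81, 77, 75, 72

insert 79 → {79}
insert 76 → {79, 76}
see next → 79; now {76}
insert 67 → {76, 67}
see next → 76; now {67}
see next → 67; now {}
insert 69 → {69}
insert 80 → {80, 69}
see next → 80; now {69}
see next → 69; now {}
insert 74 → {74}
see next → 74; now {}
insert 73 → {73}
see next → 73; now {}
insert 61 → {61}
insert 82 → {82, 61}
insert 75 → {82, 75, 61}
insert 66 → {82, 75, 66, 61}
insert 77 → {82, 77, 75, 66, 61}
insert 72 → {82, 77, 75, 72, 66, 61}
see next → 82; now {77, 75, 72, 66, 61}
insert 81 → {81, 77, 75, 72, 66, 61}
insert 68 → {81, 77, 75, 72, 68, 66, 61}
see next → 81; now {77, 75, 72, 68, 66, 61}
see next → 77; now {75, 72, 68, 66, 61}
see next → 75; now {72, 68, 66, 61}
insert 64 → {72, 68, 66, 64, 61}
see next → 72; now {68, 66, 64, 61}
insert 53 → {68, 66, 64, 61, 53}
insert 62 → {68, 66, 64, 62, 61, 53}
insert 55 → {68, 66, 64, 62, 61, 55, 53}
insert 63 → {68, 66, 64, 63, 62, 61, 55, 53}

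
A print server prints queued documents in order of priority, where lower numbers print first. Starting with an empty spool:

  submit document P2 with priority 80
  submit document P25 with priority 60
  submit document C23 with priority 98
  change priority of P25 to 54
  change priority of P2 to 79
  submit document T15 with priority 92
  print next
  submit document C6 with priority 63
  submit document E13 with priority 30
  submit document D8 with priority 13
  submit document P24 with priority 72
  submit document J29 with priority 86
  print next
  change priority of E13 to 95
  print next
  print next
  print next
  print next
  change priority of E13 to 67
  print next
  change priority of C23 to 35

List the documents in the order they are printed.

P25 → D8 → C6 → P24 → P2 → J29 → E13

add P2 (priority 80) → {P2:80}
add P25 (priority 60) → {P25:60, P2:80}
add C23 (priority 98) → {P25:60, P2:80, C23:98}
update P25 to priority 54 → {P25:54, P2:80, C23:98}
update P2 to priority 79 → {P25:54, P2:79, C23:98}
add T15 (priority 92) → {P25:54, P2:79, T15:92, C23:98}
print next → P25; now {P2:79, T15:92, C23:98}
add C6 (priority 63) → {C6:63, P2:79, T15:92, C23:98}
add E13 (priority 30) → {E13:30, C6:63, P2:79, T15:92, C23:98}
add D8 (priority 13) → {D8:13, E13:30, C6:63, P2:79, T15:92, C23:98}
add P24 (priority 72) → {D8:13, E13:30, C6:63, P24:72, P2:79, T15:92, C23:98}
add J29 (priority 86) → {D8:13, E13:30, C6:63, P24:72, P2:79, J29:86, T15:92, C23:98}
print next → D8; now {E13:30, C6:63, P24:72, P2:79, J29:86, T15:92, C23:98}
update E13 to priority 95 → {C6:63, P24:72, P2:79, J29:86, T15:92, E13:95, C23:98}
print next → C6; now {P24:72, P2:79, J29:86, T15:92, E13:95, C23:98}
print next → P24; now {P2:79, J29:86, T15:92, E13:95, C23:98}
print next → P2; now {J29:86, T15:92, E13:95, C23:98}
print next → J29; now {T15:92, E13:95, C23:98}
update E13 to priority 67 → {E13:67, T15:92, C23:98}
print next → E13; now {T15:92, C23:98}
update C23 to priority 35 → {C23:35, T15:92}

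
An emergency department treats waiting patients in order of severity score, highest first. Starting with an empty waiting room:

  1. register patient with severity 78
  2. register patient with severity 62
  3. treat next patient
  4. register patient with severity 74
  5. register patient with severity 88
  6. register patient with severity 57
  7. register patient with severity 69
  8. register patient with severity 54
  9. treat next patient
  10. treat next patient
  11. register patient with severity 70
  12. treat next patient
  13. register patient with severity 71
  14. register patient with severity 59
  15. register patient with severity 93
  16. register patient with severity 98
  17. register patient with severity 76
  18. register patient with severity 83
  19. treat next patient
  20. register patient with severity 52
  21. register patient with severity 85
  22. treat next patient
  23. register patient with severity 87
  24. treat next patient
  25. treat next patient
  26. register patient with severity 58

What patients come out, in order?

78, 88, 74, 70, 98, 93, 87, 85

insert 78 → {78}
insert 62 → {78, 62}
treat next patient → 78; now {62}
insert 74 → {74, 62}
insert 88 → {88, 74, 62}
insert 57 → {88, 74, 62, 57}
insert 69 → {88, 74, 69, 62, 57}
insert 54 → {88, 74, 69, 62, 57, 54}
treat next patient → 88; now {74, 69, 62, 57, 54}
treat next patient → 74; now {69, 62, 57, 54}
insert 70 → {70, 69, 62, 57, 54}
treat next patient → 70; now {69, 62, 57, 54}
insert 71 → {71, 69, 62, 57, 54}
insert 59 → {71, 69, 62, 59, 57, 54}
insert 93 → {93, 71, 69, 62, 59, 57, 54}
insert 98 → {98, 93, 71, 69, 62, 59, 57, 54}
insert 76 → {98, 93, 76, 71, 69, 62, 59, 57, 54}
insert 83 → {98, 93, 83, 76, 71, 69, 62, 59, 57, 54}
treat next patient → 98; now {93, 83, 76, 71, 69, 62, 59, 57, 54}
insert 52 → {93, 83, 76, 71, 69, 62, 59, 57, 54, 52}
insert 85 → {93, 85, 83, 76, 71, 69, 62, 59, 57, 54, 52}
treat next patient → 93; now {85, 83, 76, 71, 69, 62, 59, 57, 54, 52}
insert 87 → {87, 85, 83, 76, 71, 69, 62, 59, 57, 54, 52}
treat next patient → 87; now {85, 83, 76, 71, 69, 62, 59, 57, 54, 52}
treat next patient → 85; now {83, 76, 71, 69, 62, 59, 57, 54, 52}
insert 58 → {83, 76, 71, 69, 62, 59, 58, 57, 54, 52}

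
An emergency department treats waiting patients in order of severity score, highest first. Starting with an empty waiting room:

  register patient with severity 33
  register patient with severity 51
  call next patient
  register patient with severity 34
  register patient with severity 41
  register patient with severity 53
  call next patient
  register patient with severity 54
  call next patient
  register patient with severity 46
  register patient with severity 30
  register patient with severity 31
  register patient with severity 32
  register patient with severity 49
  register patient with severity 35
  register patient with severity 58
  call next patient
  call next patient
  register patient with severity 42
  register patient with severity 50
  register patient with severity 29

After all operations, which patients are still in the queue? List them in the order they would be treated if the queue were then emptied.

insert 33 → {33}
insert 51 → {51, 33}
call next patient → 51; now {33}
insert 34 → {34, 33}
insert 41 → {41, 34, 33}
insert 53 → {53, 41, 34, 33}
call next patient → 53; now {41, 34, 33}
insert 54 → {54, 41, 34, 33}
call next patient → 54; now {41, 34, 33}
insert 46 → {46, 41, 34, 33}
insert 30 → {46, 41, 34, 33, 30}
insert 31 → {46, 41, 34, 33, 31, 30}
insert 32 → {46, 41, 34, 33, 32, 31, 30}
insert 49 → {49, 46, 41, 34, 33, 32, 31, 30}
insert 35 → {49, 46, 41, 35, 34, 33, 32, 31, 30}
insert 58 → {58, 49, 46, 41, 35, 34, 33, 32, 31, 30}
call next patient → 58; now {49, 46, 41, 35, 34, 33, 32, 31, 30}
call next patient → 49; now {46, 41, 35, 34, 33, 32, 31, 30}
insert 42 → {46, 42, 41, 35, 34, 33, 32, 31, 30}
insert 50 → {50, 46, 42, 41, 35, 34, 33, 32, 31, 30}
insert 29 → {50, 46, 42, 41, 35, 34, 33, 32, 31, 30, 29}

[50, 46, 42, 41, 35, 34, 33, 32, 31, 30, 29]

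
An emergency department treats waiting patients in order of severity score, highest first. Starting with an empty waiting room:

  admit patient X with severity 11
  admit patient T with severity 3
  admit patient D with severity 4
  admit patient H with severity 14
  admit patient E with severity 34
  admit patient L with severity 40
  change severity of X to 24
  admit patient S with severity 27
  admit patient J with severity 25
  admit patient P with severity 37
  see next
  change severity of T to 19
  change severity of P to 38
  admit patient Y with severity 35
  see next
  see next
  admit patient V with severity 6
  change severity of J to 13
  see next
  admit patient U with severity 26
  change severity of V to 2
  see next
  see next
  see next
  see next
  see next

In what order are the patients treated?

[L, P, Y, E, S, U, X, T, H]

add X (severity 11) → {X:11}
add T (severity 3) → {X:11, T:3}
add D (severity 4) → {X:11, D:4, T:3}
add H (severity 14) → {H:14, X:11, D:4, T:3}
add E (severity 34) → {E:34, H:14, X:11, D:4, T:3}
add L (severity 40) → {L:40, E:34, H:14, X:11, D:4, T:3}
update X to severity 24 → {L:40, E:34, X:24, H:14, D:4, T:3}
add S (severity 27) → {L:40, E:34, S:27, X:24, H:14, D:4, T:3}
add J (severity 25) → {L:40, E:34, S:27, J:25, X:24, H:14, D:4, T:3}
add P (severity 37) → {L:40, P:37, E:34, S:27, J:25, X:24, H:14, D:4, T:3}
see next → L; now {P:37, E:34, S:27, J:25, X:24, H:14, D:4, T:3}
update T to severity 19 → {P:37, E:34, S:27, J:25, X:24, T:19, H:14, D:4}
update P to severity 38 → {P:38, E:34, S:27, J:25, X:24, T:19, H:14, D:4}
add Y (severity 35) → {P:38, Y:35, E:34, S:27, J:25, X:24, T:19, H:14, D:4}
see next → P; now {Y:35, E:34, S:27, J:25, X:24, T:19, H:14, D:4}
see next → Y; now {E:34, S:27, J:25, X:24, T:19, H:14, D:4}
add V (severity 6) → {E:34, S:27, J:25, X:24, T:19, H:14, V:6, D:4}
update J to severity 13 → {E:34, S:27, X:24, T:19, H:14, J:13, V:6, D:4}
see next → E; now {S:27, X:24, T:19, H:14, J:13, V:6, D:4}
add U (severity 26) → {S:27, U:26, X:24, T:19, H:14, J:13, V:6, D:4}
update V to severity 2 → {S:27, U:26, X:24, T:19, H:14, J:13, D:4, V:2}
see next → S; now {U:26, X:24, T:19, H:14, J:13, D:4, V:2}
see next → U; now {X:24, T:19, H:14, J:13, D:4, V:2}
see next → X; now {T:19, H:14, J:13, D:4, V:2}
see next → T; now {H:14, J:13, D:4, V:2}
see next → H; now {J:13, D:4, V:2}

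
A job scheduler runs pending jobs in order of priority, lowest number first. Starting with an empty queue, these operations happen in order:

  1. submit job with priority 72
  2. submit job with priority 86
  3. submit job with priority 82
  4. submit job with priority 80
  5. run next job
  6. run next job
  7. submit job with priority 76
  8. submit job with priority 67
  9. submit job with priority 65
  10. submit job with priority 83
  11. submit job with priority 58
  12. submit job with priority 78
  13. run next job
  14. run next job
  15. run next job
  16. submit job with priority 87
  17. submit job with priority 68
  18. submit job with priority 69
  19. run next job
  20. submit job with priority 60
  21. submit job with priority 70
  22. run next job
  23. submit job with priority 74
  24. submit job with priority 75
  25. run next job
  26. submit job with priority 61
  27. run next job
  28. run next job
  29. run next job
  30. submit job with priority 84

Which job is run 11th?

insert 72 → {72}
insert 86 → {72, 86}
insert 82 → {72, 82, 86}
insert 80 → {72, 80, 82, 86}
run next job → 72; now {80, 82, 86}
run next job → 80; now {82, 86}
insert 76 → {76, 82, 86}
insert 67 → {67, 76, 82, 86}
insert 65 → {65, 67, 76, 82, 86}
insert 83 → {65, 67, 76, 82, 83, 86}
insert 58 → {58, 65, 67, 76, 82, 83, 86}
insert 78 → {58, 65, 67, 76, 78, 82, 83, 86}
run next job → 58; now {65, 67, 76, 78, 82, 83, 86}
run next job → 65; now {67, 76, 78, 82, 83, 86}
run next job → 67; now {76, 78, 82, 83, 86}
insert 87 → {76, 78, 82, 83, 86, 87}
insert 68 → {68, 76, 78, 82, 83, 86, 87}
insert 69 → {68, 69, 76, 78, 82, 83, 86, 87}
run next job → 68; now {69, 76, 78, 82, 83, 86, 87}
insert 60 → {60, 69, 76, 78, 82, 83, 86, 87}
insert 70 → {60, 69, 70, 76, 78, 82, 83, 86, 87}
run next job → 60; now {69, 70, 76, 78, 82, 83, 86, 87}
insert 74 → {69, 70, 74, 76, 78, 82, 83, 86, 87}
insert 75 → {69, 70, 74, 75, 76, 78, 82, 83, 86, 87}
run next job → 69; now {70, 74, 75, 76, 78, 82, 83, 86, 87}
insert 61 → {61, 70, 74, 75, 76, 78, 82, 83, 86, 87}
run next job → 61; now {70, 74, 75, 76, 78, 82, 83, 86, 87}
run next job → 70; now {74, 75, 76, 78, 82, 83, 86, 87}
run next job → 74; now {75, 76, 78, 82, 83, 86, 87}
insert 84 → {75, 76, 78, 82, 83, 84, 86, 87}

74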